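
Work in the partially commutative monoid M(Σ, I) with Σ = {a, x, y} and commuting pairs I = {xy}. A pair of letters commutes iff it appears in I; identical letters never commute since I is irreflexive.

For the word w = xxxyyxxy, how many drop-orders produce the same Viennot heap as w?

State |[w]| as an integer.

0(x) covers ∅
1(x) covers 0:x
2(x) covers 1:x
3(y) covers ∅
4(y) covers 3:y
5(x) covers 2:x
6(x) covers 5:x
7(y) covers 4:y
floor of heap: 0:x, 3:y
completions by unplaced set U, small U first (add the entries for U minus each lowest piece of U):
  |U|=1: {6}:1  {7}:1
  |U|=2: {4,7}:1  {5,6}:1  {6,7}:2
  |U|=3: {2,5,6}:1  {3,4,7}:1  {4,6,7}:3  {5,6,7}:3
  |U|=4: {1,2,5,6}:1  {2,5,6,7}:4  {3,4,6,7}:4  {4,5,6,7}:6
  |U|=5: {0,1,2,5,6}:1  {1,2,5,6,7}:5  {2,4,5,6,7}:10  {3,4,5,6,7}:10
  |U|=6: {0,1,2,5,6,7}:6  {1,2,4,5,6,7}:15  {2,3,4,5,6,7}:20
  start at 0(x): 35
  start at 3(y): 21
sum over floor = 56

56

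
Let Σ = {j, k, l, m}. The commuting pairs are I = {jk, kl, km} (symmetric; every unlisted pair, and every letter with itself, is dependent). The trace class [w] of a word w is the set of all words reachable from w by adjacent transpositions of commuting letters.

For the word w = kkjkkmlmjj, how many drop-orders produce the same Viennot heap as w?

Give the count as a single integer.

0(k) covers ∅
1(k) covers 0:k
2(j) covers ∅
3(k) covers 1:k
4(k) covers 3:k
5(m) covers 2:j
6(l) covers 5:m
7(m) covers 6:l
8(j) covers 7:m
9(j) covers 8:j
floor of heap: 0:k, 2:j
completions by unplaced set U, small U first (add the entries for U minus each lowest piece of U):
  |U|=1: {4}:1  {9}:1
  |U|=2: {3,4}:1  {4,9}:2  {8,9}:1
  |U|=3: {1,3,4}:1  {3,4,9}:3  {4,8,9}:3  {7,8,9}:1
  |U|=4: {0,1,3,4}:1  {1,3,4,9}:4  {3,4,8,9}:6  {4,7,8,9}:4  {6,7,8,9}:1
  |U|=5: {0,1,3,4,9}:5  {1,3,4,8,9}:10  {3,4,7,8,9}:10  {4,6,7,8,9}:5  {5,6,7,8,9}:1
  |U|=6: {0,1,3,4,8,9}:15  {1,3,4,7,8,9}:20  {2,5,6,7,8,9}:1  {3,4,6,7,8,9}:15  {4,5,6,7,8,9}:6
  |U|=7: {0,1,3,4,7,8,9}:35  {1,3,4,6,7,8,9}:35  {2,4,5,6,7,8,9}:7  {3,4,5,6,7,8,9}:21
  |U|=8: {0,1,3,4,6,7,8,9}:70  {1,3,4,5,6,7,8,9}:56  {2,3,4,5,6,7,8,9}:28
  start at 0(k): 84
  start at 2(j): 126
sum over floor = 210

210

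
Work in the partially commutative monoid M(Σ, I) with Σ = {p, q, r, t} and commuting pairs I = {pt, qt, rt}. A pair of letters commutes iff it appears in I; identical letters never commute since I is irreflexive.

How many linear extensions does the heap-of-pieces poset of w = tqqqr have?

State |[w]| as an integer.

#0=t has no predecessor
#1=q has no predecessor
#2=q depends on [1:q]
#3=q depends on [2:q]
#4=r depends on [3:q]
sources: [0:t, 1:q]
N(rest) = Σ N(rest − s) over sources s of rest; N(one piece) = 1:
  size 1 → [0]=1  [4]=1
  size 2 → [0,4]=2  [3,4]=1
  size 3 → [0,3,4]=3  [2,3,4]=1
  first=0(t) contributes 1
  first=1(q) contributes 4
|[w]| = 5

5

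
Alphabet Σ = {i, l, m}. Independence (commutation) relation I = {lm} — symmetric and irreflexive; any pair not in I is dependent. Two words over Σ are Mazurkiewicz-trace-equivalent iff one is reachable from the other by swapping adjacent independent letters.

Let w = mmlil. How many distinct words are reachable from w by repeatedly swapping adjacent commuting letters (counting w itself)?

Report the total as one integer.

3

piece 0:m — minimal
piece 1:m rests on {0:m}
piece 2:l — minimal
piece 3:i rests on {1:m, 2:l}
piece 4:l rests on {3:i}
minimal pieces: {0:m, 2:l}
ways to finish when only these pieces remain (= sum over removing one remaining piece with nothing left below it):
  1 left: {4}→1
  2 left: {3,4}→1
  3 left: {1,3,4}→1  {2,3,4}→1
  placing 0:m first → 2 extensions
  placing 2:l first → 1 extensions
total linear extensions = 3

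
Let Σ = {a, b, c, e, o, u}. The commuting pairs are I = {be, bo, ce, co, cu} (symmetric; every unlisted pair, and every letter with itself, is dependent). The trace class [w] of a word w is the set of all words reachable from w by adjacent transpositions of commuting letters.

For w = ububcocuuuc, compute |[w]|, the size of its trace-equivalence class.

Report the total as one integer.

drop 0:u onto floor
drop 1:b onto {0:u}
drop 2:u onto {1:b}
drop 3:b onto {2:u}
drop 4:c onto {3:b}
drop 5:o onto {2:u}
drop 6:c onto {4:c}
drop 7:u onto {3:b, 5:o}
drop 8:u onto {7:u}
drop 9:u onto {8:u}
drop 10:c onto {6:c}
ground layer = {0:u}
drop-orders for the pieces not yet dropped (sum over which currently-grounded one goes next):
  1 to go: {9} 1  {10} 1
  2 to go: {6,10} 1  {8,9} 1  {9,10} 2
  3 to go: {4,6,10} 1  {6,9,10} 3  {7,8,9} 1  {8,9,10} 3
  4 to go: {4,6,9,10} 4  {5,7,8,9} 1  {6,8,9,10} 6  {7,8,9,10} 4
  5 to go: {4,6,8,9,10} 10  {5,7,8,9,10} 5  {6,7,8,9,10} 10
  6 to go: {4,6,7,8,9,10} 20  {5,6,7,8,9,10} 15
  7 to go: {3,4,6,7,8,9,10} 20  {4,5,6,7,8,9,10} 35
  8 to go: {3,4,5,6,7,8,9,10} 55
  9 to go: {2,3,4,5,6,7,8,9,10} 55
  if 0:u drops first: 55 orders

55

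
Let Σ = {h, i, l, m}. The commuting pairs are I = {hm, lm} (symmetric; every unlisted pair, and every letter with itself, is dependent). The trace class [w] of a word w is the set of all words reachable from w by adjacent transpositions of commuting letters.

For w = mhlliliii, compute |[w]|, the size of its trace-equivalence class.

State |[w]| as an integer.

4

#0=m has no predecessor
#1=h has no predecessor
#2=l depends on [1:h]
#3=l depends on [2:l]
#4=i depends on [0:m, 3:l]
#5=l depends on [4:i]
#6=i depends on [5:l]
#7=i depends on [6:i]
#8=i depends on [7:i]
sources: [0:m, 1:h]
N(rest) = Σ N(rest − s) over sources s of rest; N(one piece) = 1:
  size 1 → [8]=1
  size 2 → [7,8]=1
  size 3 → [6,7,8]=1
  size 4 → [5,6,7,8]=1
  size 5 → [4,5,6,7,8]=1
  size 6 → [0,4,5,6,7,8]=1  [3,4,5,6,7,8]=1
  size 7 → [0,3,4,5,6,7,8]=2  [2,3,4,5,6,7,8]=1
  first=0(m) contributes 1
  first=1(h) contributes 3
|[w]| = 4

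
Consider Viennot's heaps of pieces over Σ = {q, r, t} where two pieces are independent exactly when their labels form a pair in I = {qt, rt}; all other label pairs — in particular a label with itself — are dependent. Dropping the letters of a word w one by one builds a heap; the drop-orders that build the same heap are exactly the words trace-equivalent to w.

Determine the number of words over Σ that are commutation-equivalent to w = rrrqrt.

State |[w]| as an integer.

drop 0:r onto floor
drop 1:r onto {0:r}
drop 2:r onto {1:r}
drop 3:q onto {2:r}
drop 4:r onto {3:q}
drop 5:t onto floor
ground layer = {0:r, 5:t}
drop-orders for the pieces not yet dropped (sum over which currently-grounded one goes next):
  1 to go: {4} 1  {5} 1
  2 to go: {3,4} 1  {4,5} 2
  3 to go: {2,3,4} 1  {3,4,5} 3
  4 to go: {1,2,3,4} 1  {2,3,4,5} 4
  if 0:r drops first: 5 orders
  if 5:t drops first: 1 orders
heap linearizations: 6

6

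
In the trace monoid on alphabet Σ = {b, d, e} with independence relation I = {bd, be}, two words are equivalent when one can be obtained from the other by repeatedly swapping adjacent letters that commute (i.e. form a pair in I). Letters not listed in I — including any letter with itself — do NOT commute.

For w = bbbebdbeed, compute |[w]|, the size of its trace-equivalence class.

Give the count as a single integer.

252

0(b) covers ∅
1(b) covers 0:b
2(b) covers 1:b
3(e) covers ∅
4(b) covers 2:b
5(d) covers 3:e
6(b) covers 4:b
7(e) covers 5:d
8(e) covers 7:e
9(d) covers 8:e
floor of heap: 0:b, 3:e
completions by unplaced set U, small U first (add the entries for U minus each lowest piece of U):
  |U|=1: {6}:1  {9}:1
  |U|=2: {4,6}:1  {6,9}:2  {8,9}:1
  |U|=3: {2,4,6}:1  {4,6,9}:3  {6,8,9}:3  {7,8,9}:1
  |U|=4: {1,2,4,6}:1  {2,4,6,9}:4  {4,6,8,9}:6  {5,7,8,9}:1  {6,7,8,9}:4
  |U|=5: {0,1,2,4,6}:1  {1,2,4,6,9}:5  {2,4,6,8,9}:10  {3,5,7,8,9}:1  {4,6,7,8,9}:10  {5,6,7,8,9}:5
  |U|=6: {0,1,2,4,6,9}:6  {1,2,4,6,8,9}:15  {2,4,6,7,8,9}:20  {3,5,6,7,8,9}:6  {4,5,6,7,8,9}:15
  |U|=7: {0,1,2,4,6,8,9}:21  {1,2,4,6,7,8,9}:35  {2,4,5,6,7,8,9}:35  {3,4,5,6,7,8,9}:21
  |U|=8: {0,1,2,4,6,7,8,9}:56  {1,2,4,5,6,7,8,9}:70  {2,3,4,5,6,7,8,9}:56
  start at 0(b): 126
  start at 3(e): 126
sum over floor = 252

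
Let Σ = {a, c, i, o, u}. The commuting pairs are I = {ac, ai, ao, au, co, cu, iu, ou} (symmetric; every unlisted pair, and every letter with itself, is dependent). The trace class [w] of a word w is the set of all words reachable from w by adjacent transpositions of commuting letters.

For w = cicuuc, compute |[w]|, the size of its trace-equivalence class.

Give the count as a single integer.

15

#0=c has no predecessor
#1=i depends on [0:c]
#2=c depends on [1:i]
#3=u has no predecessor
#4=u depends on [3:u]
#5=c depends on [2:c]
sources: [0:c, 3:u]
N(rest) = Σ N(rest − s) over sources s of rest; N(one piece) = 1:
  size 1 → [4]=1  [5]=1
  size 2 → [2,5]=1  [3,4]=1  [4,5]=2
  size 3 → [1,2,5]=1  [2,4,5]=3  [3,4,5]=3
  size 4 → [0,1,2,5]=1  [1,2,4,5]=4  [2,3,4,5]=6
  first=0(c) contributes 10
  first=3(u) contributes 5
|[w]| = 15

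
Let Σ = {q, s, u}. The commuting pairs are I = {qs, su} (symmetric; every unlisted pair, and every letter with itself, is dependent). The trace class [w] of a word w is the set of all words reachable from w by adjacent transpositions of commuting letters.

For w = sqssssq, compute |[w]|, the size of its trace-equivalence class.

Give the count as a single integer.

21

#0=s has no predecessor
#1=q has no predecessor
#2=s depends on [0:s]
#3=s depends on [2:s]
#4=s depends on [3:s]
#5=s depends on [4:s]
#6=q depends on [1:q]
sources: [0:s, 1:q]
N(rest) = Σ N(rest − s) over sources s of rest; N(one piece) = 1:
  size 1 → [5]=1  [6]=1
  size 2 → [1,6]=1  [4,5]=1  [5,6]=2
  size 3 → [1,5,6]=3  [3,4,5]=1  [4,5,6]=3
  size 4 → [1,4,5,6]=6  [2,3,4,5]=1  [3,4,5,6]=4
  size 5 → [0,2,3,4,5]=1  [1,3,4,5,6]=10  [2,3,4,5,6]=5
  first=0(s) contributes 15
  first=1(q) contributes 6
|[w]| = 21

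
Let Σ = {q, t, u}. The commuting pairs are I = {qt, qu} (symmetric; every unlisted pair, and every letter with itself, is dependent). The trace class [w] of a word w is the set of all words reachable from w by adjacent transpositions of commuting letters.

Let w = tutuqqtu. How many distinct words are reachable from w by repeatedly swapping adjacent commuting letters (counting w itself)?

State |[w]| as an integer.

28

piece 0:t — minimal
piece 1:u rests on {0:t}
piece 2:t rests on {1:u}
piece 3:u rests on {2:t}
piece 4:q — minimal
piece 5:q rests on {4:q}
piece 6:t rests on {3:u}
piece 7:u rests on {6:t}
minimal pieces: {0:t, 4:q}
ways to finish when only these pieces remain (= sum over removing one remaining piece with nothing left below it):
  1 left: {5}→1  {7}→1
  2 left: {4,5}→1  {5,7}→2  {6,7}→1
  3 left: {3,6,7}→1  {4,5,7}→3  {5,6,7}→3
  4 left: {2,3,6,7}→1  {3,5,6,7}→4  {4,5,6,7}→6
  5 left: {1,2,3,6,7}→1  {2,3,5,6,7}→5  {3,4,5,6,7}→10
  6 left: {0,1,2,3,6,7}→1  {1,2,3,5,6,7}→6  {2,3,4,5,6,7}→15
  placing 0:t first → 21 extensions
  placing 4:q first → 7 extensions
total linear extensions = 28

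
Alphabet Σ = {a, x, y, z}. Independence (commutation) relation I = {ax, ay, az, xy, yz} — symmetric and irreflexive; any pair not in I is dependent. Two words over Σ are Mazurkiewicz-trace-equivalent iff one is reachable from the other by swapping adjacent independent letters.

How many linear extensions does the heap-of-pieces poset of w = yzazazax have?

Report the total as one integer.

280

drop 0:y onto floor
drop 1:z onto floor
drop 2:a onto floor
drop 3:z onto {1:z}
drop 4:a onto {2:a}
drop 5:z onto {3:z}
drop 6:a onto {4:a}
drop 7:x onto {5:z}
ground layer = {0:y, 1:z, 2:a}
drop-orders for the pieces not yet dropped (sum over which currently-grounded one goes next):
  1 to go: {0} 1  {6} 1  {7} 1
  2 to go: {0,6} 2  {0,7} 2  {4,6} 1  {5,7} 1  {6,7} 2
  3 to go: {0,4,6} 3  {0,5,7} 3  {0,6,7} 6  {2,4,6} 1  {3,5,7} 1  {4,6,7} 3  {5,6,7} 3
  4 to go: {0,2,4,6} 4  {0,3,5,7} 4  {0,4,6,7} 12  {0,5,6,7} 12  {1,3,5,7} 1  {2,4,6,7} 4  {3,5,6,7} 4  {4,5,6,7} 6
  5 to go: {0,1,3,5,7} 5  {0,2,4,6,7} 20  {0,3,5,6,7} 20  {0,4,5,6,7} 30  {1,3,5,6,7} 5  {2,4,5,6,7} 10  {3,4,5,6,7} 10
  6 to go: {0,1,3,5,6,7} 30  {0,2,4,5,6,7} 60  {0,3,4,5,6,7} 60  {1,3,4,5,6,7} 15  {2,3,4,5,6,7} 20
  if 0:y drops first: 35 orders
  if 1:z drops first: 140 orders
  if 2:a drops first: 105 orders
heap linearizations: 280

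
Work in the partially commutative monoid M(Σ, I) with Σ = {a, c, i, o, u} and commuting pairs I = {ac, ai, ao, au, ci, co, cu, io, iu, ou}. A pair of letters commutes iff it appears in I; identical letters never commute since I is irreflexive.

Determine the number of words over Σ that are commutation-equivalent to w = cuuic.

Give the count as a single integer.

30

0(c) covers ∅
1(u) covers ∅
2(u) covers 1:u
3(i) covers ∅
4(c) covers 0:c
floor of heap: 0:c, 1:u, 3:i
completions by unplaced set U, small U first (add the entries for U minus each lowest piece of U):
  |U|=1: {2}:1  {3}:1  {4}:1
  |U|=2: {0,4}:1  {1,2}:1  {2,3}:2  {2,4}:2  {3,4}:2
  |U|=3: {0,2,4}:3  {0,3,4}:3  {1,2,3}:3  {1,2,4}:3  {2,3,4}:6
  start at 0(c): 12
  start at 1(u): 12
  start at 3(i): 6
sum over floor = 30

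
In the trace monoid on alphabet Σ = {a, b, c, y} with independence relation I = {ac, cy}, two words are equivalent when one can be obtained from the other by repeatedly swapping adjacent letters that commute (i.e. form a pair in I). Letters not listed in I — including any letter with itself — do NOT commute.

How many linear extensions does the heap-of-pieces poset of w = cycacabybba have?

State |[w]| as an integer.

20

0(c) covers ∅
1(y) covers ∅
2(c) covers 0:c
3(a) covers 1:y
4(c) covers 2:c
5(a) covers 3:a
6(b) covers 4:c, 5:a
7(y) covers 6:b
8(b) covers 7:y
9(b) covers 8:b
10(a) covers 9:b
floor of heap: 0:c, 1:y
completions by unplaced set U, small U first (add the entries for U minus each lowest piece of U):
  |U|=1: {10}:1
  |U|=2: {9,10}:1
  |U|=3: {8,9,10}:1
  |U|=4: {7,8,9,10}:1
  |U|=5: {6,7,8,9,10}:1
  |U|=6: {4,6,7,8,9,10}:1  {5,6,7,8,9,10}:1
  |U|=7: {2,4,6,7,8,9,10}:1  {3,5,6,7,8,9,10}:1  {4,5,6,7,8,9,10}:2
  |U|=8: {0,2,4,6,7,8,9,10}:1  {1,3,5,6,7,8,9,10}:1  {2,4,5,6,7,8,9,10}:3  {3,4,5,6,7,8,9,10}:3
  |U|=9: {0,2,4,5,6,7,8,9,10}:4  {1,3,4,5,6,7,8,9,10}:4  {2,3,4,5,6,7,8,9,10}:6
  start at 0(c): 10
  start at 1(y): 10
sum over floor = 20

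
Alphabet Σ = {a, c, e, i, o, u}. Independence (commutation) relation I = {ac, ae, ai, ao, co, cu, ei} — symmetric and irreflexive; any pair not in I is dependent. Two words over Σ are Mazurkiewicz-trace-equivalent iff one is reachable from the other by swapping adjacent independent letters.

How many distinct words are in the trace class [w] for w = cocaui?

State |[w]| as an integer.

piece 0:c — minimal
piece 1:o — minimal
piece 2:c rests on {0:c}
piece 3:a — minimal
piece 4:u rests on {1:o, 3:a}
piece 5:i rests on {2:c, 4:u}
minimal pieces: {0:c, 1:o, 3:a}
ways to finish when only these pieces remain (= sum over removing one remaining piece with nothing left below it):
  1 left: {5}→1
  2 left: {2,5}→1  {4,5}→1
  3 left: {0,2,5}→1  {1,4,5}→1  {2,4,5}→2  {3,4,5}→1
  4 left: {0,2,4,5}→3  {1,2,4,5}→3  {1,3,4,5}→2  {2,3,4,5}→3
  placing 0:c first → 8 extensions
  placing 1:o first → 6 extensions
  placing 3:a first → 6 extensions
total linear extensions = 20

20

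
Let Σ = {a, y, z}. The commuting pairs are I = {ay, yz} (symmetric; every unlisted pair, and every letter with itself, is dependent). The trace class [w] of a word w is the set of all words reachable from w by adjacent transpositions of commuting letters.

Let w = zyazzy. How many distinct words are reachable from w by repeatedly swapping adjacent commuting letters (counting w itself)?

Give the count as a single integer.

15

drop 0:z onto floor
drop 1:y onto floor
drop 2:a onto {0:z}
drop 3:z onto {2:a}
drop 4:z onto {3:z}
drop 5:y onto {1:y}
ground layer = {0:z, 1:y}
drop-orders for the pieces not yet dropped (sum over which currently-grounded one goes next):
  1 to go: {4} 1  {5} 1
  2 to go: {1,5} 1  {3,4} 1  {4,5} 2
  3 to go: {1,4,5} 3  {2,3,4} 1  {3,4,5} 3
  4 to go: {0,2,3,4} 1  {1,3,4,5} 6  {2,3,4,5} 4
  if 0:z drops first: 10 orders
  if 1:y drops first: 5 orders
heap linearizations: 15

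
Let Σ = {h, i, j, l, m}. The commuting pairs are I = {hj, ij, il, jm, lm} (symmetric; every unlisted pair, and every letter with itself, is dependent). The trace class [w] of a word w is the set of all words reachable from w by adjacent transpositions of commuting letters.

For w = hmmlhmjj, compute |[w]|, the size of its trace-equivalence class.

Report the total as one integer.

31

piece 0:h — minimal
piece 1:m rests on {0:h}
piece 2:m rests on {1:m}
piece 3:l rests on {0:h}
piece 4:h rests on {2:m, 3:l}
piece 5:m rests on {4:h}
piece 6:j rests on {3:l}
piece 7:j rests on {6:j}
minimal pieces: {0:h}
ways to finish when only these pieces remain (= sum over removing one remaining piece with nothing left below it):
  1 left: {5}→1  {7}→1
  2 left: {4,5}→1  {5,7}→2  {6,7}→1
  3 left: {2,4,5}→1  {4,5,7}→3  {5,6,7}→3
  4 left: {1,2,4,5}→1  {2,4,5,7}→4  {4,5,6,7}→6
  5 left: {1,2,4,5,7}→5  {2,4,5,6,7}→10  {3,4,5,6,7}→6
  6 left: {1,2,4,5,6,7}→15  {2,3,4,5,6,7}→16
  placing 0:h first → 31 extensions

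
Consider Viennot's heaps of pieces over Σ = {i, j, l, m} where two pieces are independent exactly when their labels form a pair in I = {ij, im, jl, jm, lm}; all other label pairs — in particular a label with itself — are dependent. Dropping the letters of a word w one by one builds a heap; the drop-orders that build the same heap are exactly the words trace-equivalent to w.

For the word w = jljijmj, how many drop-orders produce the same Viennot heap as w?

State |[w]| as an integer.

105

piece 0:j — minimal
piece 1:l — minimal
piece 2:j rests on {0:j}
piece 3:i rests on {1:l}
piece 4:j rests on {2:j}
piece 5:m — minimal
piece 6:j rests on {4:j}
minimal pieces: {0:j, 1:l, 5:m}
ways to finish when only these pieces remain (= sum over removing one remaining piece with nothing left below it):
  1 left: {3}→1  {5}→1  {6}→1
  2 left: {1,3}→1  {3,5}→2  {3,6}→2  {4,6}→1  {5,6}→2
  3 left: {1,3,5}→3  {1,3,6}→3  {2,4,6}→1  {3,4,6}→3  {3,5,6}→6  {4,5,6}→3
  4 left: {0,2,4,6}→1  {1,3,4,6}→6  {1,3,5,6}→12  {2,3,4,6}→4  {2,4,5,6}→4  {3,4,5,6}→12
  5 left: {0,2,3,4,6}→5  {0,2,4,5,6}→5  {1,2,3,4,6}→10  {1,3,4,5,6}→30  {2,3,4,5,6}→20
  placing 0:j first → 60 extensions
  placing 1:l first → 30 extensions
  placing 5:m first → 15 extensions
total linear extensions = 105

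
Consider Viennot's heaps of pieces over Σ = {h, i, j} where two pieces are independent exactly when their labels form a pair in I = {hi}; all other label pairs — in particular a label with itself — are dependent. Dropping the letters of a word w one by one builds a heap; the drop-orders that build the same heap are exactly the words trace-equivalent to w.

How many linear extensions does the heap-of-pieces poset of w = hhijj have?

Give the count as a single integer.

0(h) covers ∅
1(h) covers 0:h
2(i) covers ∅
3(j) covers 1:h, 2:i
4(j) covers 3:j
floor of heap: 0:h, 2:i
completions by unplaced set U, small U first (add the entries for U minus each lowest piece of U):
  |U|=1: {4}:1
  |U|=2: {3,4}:1
  |U|=3: {1,3,4}:1  {2,3,4}:1
  start at 0(h): 2
  start at 2(i): 1
sum over floor = 3

3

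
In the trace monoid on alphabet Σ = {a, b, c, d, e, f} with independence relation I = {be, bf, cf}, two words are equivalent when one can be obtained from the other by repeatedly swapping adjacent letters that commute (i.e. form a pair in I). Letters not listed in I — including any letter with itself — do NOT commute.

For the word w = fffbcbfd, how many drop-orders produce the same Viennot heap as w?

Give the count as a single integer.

35

0(f) covers ∅
1(f) covers 0:f
2(f) covers 1:f
3(b) covers ∅
4(c) covers 3:b
5(b) covers 4:c
6(f) covers 2:f
7(d) covers 5:b, 6:f
floor of heap: 0:f, 3:b
completions by unplaced set U, small U first (add the entries for U minus each lowest piece of U):
  |U|=1: {7}:1
  |U|=2: {5,7}:1  {6,7}:1
  |U|=3: {2,6,7}:1  {4,5,7}:1  {5,6,7}:2
  |U|=4: {1,2,6,7}:1  {2,5,6,7}:3  {3,4,5,7}:1  {4,5,6,7}:3
  |U|=5: {0,1,2,6,7}:1  {1,2,5,6,7}:4  {2,4,5,6,7}:6  {3,4,5,6,7}:4
  |U|=6: {0,1,2,5,6,7}:5  {1,2,4,5,6,7}:10  {2,3,4,5,6,7}:10
  start at 0(f): 20
  start at 3(b): 15
sum over floor = 35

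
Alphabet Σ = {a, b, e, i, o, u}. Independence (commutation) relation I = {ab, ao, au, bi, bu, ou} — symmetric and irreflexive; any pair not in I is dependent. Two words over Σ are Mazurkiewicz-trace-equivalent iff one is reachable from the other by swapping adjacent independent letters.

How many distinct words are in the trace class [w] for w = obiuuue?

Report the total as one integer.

5

drop 0:o onto floor
drop 1:b onto {0:o}
drop 2:i onto {0:o}
drop 3:u onto {2:i}
drop 4:u onto {3:u}
drop 5:u onto {4:u}
drop 6:e onto {1:b, 5:u}
ground layer = {0:o}
drop-orders for the pieces not yet dropped (sum over which currently-grounded one goes next):
  1 to go: {6} 1
  2 to go: {1,6} 1  {5,6} 1
  3 to go: {1,5,6} 2  {4,5,6} 1
  4 to go: {1,4,5,6} 3  {3,4,5,6} 1
  5 to go: {1,3,4,5,6} 4  {2,3,4,5,6} 1
  if 0:o drops first: 5 orders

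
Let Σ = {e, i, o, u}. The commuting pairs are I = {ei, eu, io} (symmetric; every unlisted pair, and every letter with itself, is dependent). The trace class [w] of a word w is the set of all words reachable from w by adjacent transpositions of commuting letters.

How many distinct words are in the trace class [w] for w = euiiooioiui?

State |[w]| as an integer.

105

#0=e has no predecessor
#1=u has no predecessor
#2=i depends on [1:u]
#3=i depends on [2:i]
#4=o depends on [0:e, 1:u]
#5=o depends on [4:o]
#6=i depends on [3:i]
#7=o depends on [5:o]
#8=i depends on [6:i]
#9=u depends on [7:o, 8:i]
#10=i depends on [9:u]
sources: [0:e, 1:u]
N(rest) = Σ N(rest − s) over sources s of rest; N(one piece) = 1:
  size 1 → [10]=1
  size 2 → [9,10]=1
  size 3 → [7,9,10]=1  [8,9,10]=1
  size 4 → [5,7,9,10]=1  [6,8,9,10]=1  [7,8,9,10]=2
  size 5 → [3,6,8,9,10]=1  [4,5,7,9,10]=1  [5,7,8,9,10]=3  [6,7,8,9,10]=3
  size 6 → [0,4,5,7,9,10]=1  [2,3,6,8,9,10]=1  [3,6,7,8,9,10]=4  [4,5,7,8,9,10]=4  [5,6,7,8,9,10]=6
  size 7 → [0,4,5,7,8,9,10]=5  [2,3,6,7,8,9,10]=5  [3,5,6,7,8,9,10]=10  [4,5,6,7,8,9,10]=10
  size 8 → [0,4,5,6,7,8,9,10]=15  [2,3,5,6,7,8,9,10]=15  [3,4,5,6,7,8,9,10]=20
  size 9 → [0,3,4,5,6,7,8,9,10]=35  [2,3,4,5,6,7,8,9,10]=35
  first=0(e) contributes 35
  first=1(u) contributes 70
|[w]| = 105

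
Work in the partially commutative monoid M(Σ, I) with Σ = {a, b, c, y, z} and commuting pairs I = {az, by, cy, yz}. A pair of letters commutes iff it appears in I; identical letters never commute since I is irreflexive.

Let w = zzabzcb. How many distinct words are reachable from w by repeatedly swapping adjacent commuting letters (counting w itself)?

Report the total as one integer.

0(z) covers ∅
1(z) covers 0:z
2(a) covers ∅
3(b) covers 1:z, 2:a
4(z) covers 3:b
5(c) covers 4:z
6(b) covers 5:c
floor of heap: 0:z, 2:a
completions by unplaced set U, small U first (add the entries for U minus each lowest piece of U):
  |U|=1: {6}:1
  |U|=2: {5,6}:1
  |U|=3: {4,5,6}:1
  |U|=4: {3,4,5,6}:1
  |U|=5: {1,3,4,5,6}:1  {2,3,4,5,6}:1
  start at 0(z): 2
  start at 2(a): 1
sum over floor = 3

3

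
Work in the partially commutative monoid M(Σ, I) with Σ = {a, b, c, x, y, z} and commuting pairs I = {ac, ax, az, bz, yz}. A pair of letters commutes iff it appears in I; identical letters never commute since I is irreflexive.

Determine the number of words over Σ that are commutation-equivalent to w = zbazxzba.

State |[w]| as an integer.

30

#0=z has no predecessor
#1=b has no predecessor
#2=a depends on [1:b]
#3=z depends on [0:z]
#4=x depends on [1:b, 3:z]
#5=z depends on [4:x]
#6=b depends on [2:a, 4:x]
#7=a depends on [6:b]
sources: [0:z, 1:b]
N(rest) = Σ N(rest − s) over sources s of rest; N(one piece) = 1:
  size 1 → [5]=1  [7]=1
  size 2 → [5,7]=2  [6,7]=1
  size 3 → [2,6,7]=1  [5,6,7]=3
  size 4 → [2,5,6,7]=4  [4,5,6,7]=3
  size 5 → [2,4,5,6,7]=7  [3,4,5,6,7]=3
  size 6 → [0,3,4,5,6,7]=3  [1,2,4,5,6,7]=7  [2,3,4,5,6,7]=10
  first=0(z) contributes 17
  first=1(b) contributes 13
|[w]| = 30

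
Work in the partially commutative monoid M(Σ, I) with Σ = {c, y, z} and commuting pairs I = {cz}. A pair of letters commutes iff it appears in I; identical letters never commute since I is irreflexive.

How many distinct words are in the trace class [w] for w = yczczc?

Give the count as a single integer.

10

0(y) covers ∅
1(c) covers 0:y
2(z) covers 0:y
3(c) covers 1:c
4(z) covers 2:z
5(c) covers 3:c
floor of heap: 0:y
completions by unplaced set U, small U first (add the entries for U minus each lowest piece of U):
  |U|=1: {4}:1  {5}:1
  |U|=2: {2,4}:1  {3,5}:1  {4,5}:2
  |U|=3: {1,3,5}:1  {2,4,5}:3  {3,4,5}:3
  |U|=4: {1,3,4,5}:4  {2,3,4,5}:6
  start at 0(y): 10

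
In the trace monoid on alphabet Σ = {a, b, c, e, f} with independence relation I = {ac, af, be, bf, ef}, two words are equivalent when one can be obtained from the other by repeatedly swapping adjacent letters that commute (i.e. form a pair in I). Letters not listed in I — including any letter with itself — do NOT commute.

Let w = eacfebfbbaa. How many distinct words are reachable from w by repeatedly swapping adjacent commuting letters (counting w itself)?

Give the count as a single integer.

#0=e has no predecessor
#1=a depends on [0:e]
#2=c depends on [0:e]
#3=f depends on [2:c]
#4=e depends on [1:a, 2:c]
#5=b depends on [1:a, 2:c]
#6=f depends on [3:f]
#7=b depends on [5:b]
#8=b depends on [7:b]
#9=a depends on [4:e, 8:b]
#10=a depends on [9:a]
sources: [0:e]
N(rest) = Σ N(rest − s) over sources s of rest; N(one piece) = 1:
  size 1 → [6]=1  [10]=1
  size 2 → [3,6]=1  [6,10]=2  [9,10]=1
  size 3 → [3,6,10]=3  [4,9,10]=1  [6,9,10]=3  [8,9,10]=1
  size 4 → [3,6,9,10]=6  [4,6,9,10]=4  [4,8,9,10]=2  [6,8,9,10]=4  [7,8,9,10]=1
  size 5 → [3,4,6,9,10]=10  [3,6,8,9,10]=10  [4,6,8,9,10]=10  [4,7,8,9,10]=3  [5,7,8,9,10]=1  [6,7,8,9,10]=5
  size 6 → [3,4,6,8,9,10]=30  [3,6,7,8,9,10]=15  [4,5,7,8,9,10]=4  [4,6,7,8,9,10]=18  [5,6,7,8,9,10]=6
  size 7 → [1,4,5,7,8,9,10]=4  [3,4,6,7,8,9,10]=63  [3,5,6,7,8,9,10]=21  [4,5,6,7,8,9,10]=28
  size 8 → [1,4,5,6,7,8,9,10]=32  [3,4,5,6,7,8,9,10]=112
  size 9 → [1,3,4,5,6,7,8,9,10]=144  [2,3,4,5,6,7,8,9,10]=112
  first=0(e) contributes 256

256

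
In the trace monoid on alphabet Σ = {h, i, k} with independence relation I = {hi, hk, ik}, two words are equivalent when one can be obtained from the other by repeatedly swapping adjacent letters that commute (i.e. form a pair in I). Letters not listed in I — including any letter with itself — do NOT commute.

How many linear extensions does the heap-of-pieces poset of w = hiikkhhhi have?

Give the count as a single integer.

1260

piece 0:h — minimal
piece 1:i — minimal
piece 2:i rests on {1:i}
piece 3:k — minimal
piece 4:k rests on {3:k}
piece 5:h rests on {0:h}
piece 6:h rests on {5:h}
piece 7:h rests on {6:h}
piece 8:i rests on {2:i}
minimal pieces: {0:h, 1:i, 3:k}
ways to finish when only these pieces remain (= sum over removing one remaining piece with nothing left below it):
  1 left: {4}→1  {7}→1  {8}→1
  2 left: {2,8}→1  {3,4}→1  {4,7}→2  {4,8}→2  {6,7}→1  {7,8}→2
  3 left: {1,2,8}→1  {2,4,8}→3  {2,7,8}→3  {3,4,7}→3  {3,4,8}→3  {4,6,7}→3  {4,7,8}→6  {5,6,7}→1  {6,7,8}→3
  4 left: {0,5,6,7}→1  {1,2,4,8}→4  {1,2,7,8}→4  {2,3,4,8}→6  {2,4,7,8}→12  {2,6,7,8}→6  {3,4,6,7}→6  {3,4,7,8}→12  {4,5,6,7}→4  {4,6,7,8}→12  {5,6,7,8}→4
  5 left: {0,4,5,6,7}→5  {0,5,6,7,8}→5  {1,2,3,4,8}→10  {1,2,4,7,8}→20  {1,2,6,7,8}→10  {2,3,4,7,8}→30  {2,4,6,7,8}→30  {2,5,6,7,8}→10  {3,4,5,6,7}→10  {3,4,6,7,8}→30  {4,5,6,7,8}→20
  6 left: {0,2,5,6,7,8}→15  {0,3,4,5,6,7}→15  {0,4,5,6,7,8}→30  {1,2,3,4,7,8}→60  {1,2,4,6,7,8}→60  {1,2,5,6,7,8}→20  {2,3,4,6,7,8}→90  {2,4,5,6,7,8}→60  {3,4,5,6,7,8}→60
  7 left: {0,1,2,5,6,7,8}→35  {0,2,4,5,6,7,8}→105  {0,3,4,5,6,7,8}→105  {1,2,3,4,6,7,8}→210  {1,2,4,5,6,7,8}→140  {2,3,4,5,6,7,8}→210
  placing 0:h first → 560 extensions
  placing 1:i first → 420 extensions
  placing 3:k first → 280 extensions
total linear extensions = 1260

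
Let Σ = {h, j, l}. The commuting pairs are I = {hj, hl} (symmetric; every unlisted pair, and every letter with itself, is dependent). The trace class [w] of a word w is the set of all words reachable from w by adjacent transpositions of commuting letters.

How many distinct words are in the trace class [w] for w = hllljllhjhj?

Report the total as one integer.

165

#0=h has no predecessor
#1=l has no predecessor
#2=l depends on [1:l]
#3=l depends on [2:l]
#4=j depends on [3:l]
#5=l depends on [4:j]
#6=l depends on [5:l]
#7=h depends on [0:h]
#8=j depends on [6:l]
#9=h depends on [7:h]
#10=j depends on [8:j]
sources: [0:h, 1:l]
N(rest) = Σ N(rest − s) over sources s of rest; N(one piece) = 1:
  size 1 → [9]=1  [10]=1
  size 2 → [7,9]=1  [8,10]=1  [9,10]=2
  size 3 → [0,7,9]=1  [6,8,10]=1  [7,9,10]=3  [8,9,10]=3
  size 4 → [0,7,9,10]=4  [5,6,8,10]=1  [6,8,9,10]=4  [7,8,9,10]=6
  size 5 → [0,7,8,9,10]=10  [4,5,6,8,10]=1  [5,6,8,9,10]=5  [6,7,8,9,10]=10
  size 6 → [0,6,7,8,9,10]=20  [3,4,5,6,8,10]=1  [4,5,6,8,9,10]=6  [5,6,7,8,9,10]=15
  size 7 → [0,5,6,7,8,9,10]=35  [2,3,4,5,6,8,10]=1  [3,4,5,6,8,9,10]=7  [4,5,6,7,8,9,10]=21
  size 8 → [0,4,5,6,7,8,9,10]=56  [1,2,3,4,5,6,8,10]=1  [2,3,4,5,6,8,9,10]=8  [3,4,5,6,7,8,9,10]=28
  size 9 → [0,3,4,5,6,7,8,9,10]=84  [1,2,3,4,5,6,8,9,10]=9  [2,3,4,5,6,7,8,9,10]=36
  first=0(h) contributes 45
  first=1(l) contributes 120
|[w]| = 165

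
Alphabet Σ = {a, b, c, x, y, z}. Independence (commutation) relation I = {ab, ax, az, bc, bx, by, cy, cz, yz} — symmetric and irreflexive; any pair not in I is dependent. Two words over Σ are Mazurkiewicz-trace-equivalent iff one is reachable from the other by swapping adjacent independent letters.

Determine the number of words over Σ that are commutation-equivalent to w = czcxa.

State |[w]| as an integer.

7

drop 0:c onto floor
drop 1:z onto floor
drop 2:c onto {0:c}
drop 3:x onto {1:z, 2:c}
drop 4:a onto {2:c}
ground layer = {0:c, 1:z}
drop-orders for the pieces not yet dropped (sum over which currently-grounded one goes next):
  1 to go: {3} 1  {4} 1
  2 to go: {1,3} 1  {3,4} 2
  3 to go: {1,3,4} 3  {2,3,4} 2
  if 0:c drops first: 5 orders
  if 1:z drops first: 2 orders
heap linearizations: 7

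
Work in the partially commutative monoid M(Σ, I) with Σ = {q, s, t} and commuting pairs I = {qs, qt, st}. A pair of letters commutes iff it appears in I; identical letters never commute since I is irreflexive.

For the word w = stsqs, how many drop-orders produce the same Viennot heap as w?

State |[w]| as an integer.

drop 0:s onto floor
drop 1:t onto floor
drop 2:s onto {0:s}
drop 3:q onto floor
drop 4:s onto {2:s}
ground layer = {0:s, 1:t, 3:q}
drop-orders for the pieces not yet dropped (sum over which currently-grounded one goes next):
  1 to go: {1} 1  {3} 1  {4} 1
  2 to go: {1,3} 2  {1,4} 2  {2,4} 1  {3,4} 2
  3 to go: {0,2,4} 1  {1,2,4} 3  {1,3,4} 6  {2,3,4} 3
  if 0:s drops first: 12 orders
  if 1:t drops first: 4 orders
  if 3:q drops first: 4 orders
heap linearizations: 20

20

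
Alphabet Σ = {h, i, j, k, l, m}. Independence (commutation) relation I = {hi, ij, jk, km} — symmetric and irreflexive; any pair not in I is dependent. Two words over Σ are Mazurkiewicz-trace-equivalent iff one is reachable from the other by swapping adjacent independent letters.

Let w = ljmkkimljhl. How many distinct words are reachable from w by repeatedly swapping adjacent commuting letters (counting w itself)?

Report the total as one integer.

6

piece 0:l — minimal
piece 1:j rests on {0:l}
piece 2:m rests on {1:j}
piece 3:k rests on {0:l}
piece 4:k rests on {3:k}
piece 5:i rests on {2:m, 4:k}
piece 6:m rests on {5:i}
piece 7:l rests on {6:m}
piece 8:j rests on {7:l}
piece 9:h rests on {8:j}
piece 10:l rests on {9:h}
minimal pieces: {0:l}
ways to finish when only these pieces remain (= sum over removing one remaining piece with nothing left below it):
  1 left: {10}→1
  2 left: {9,10}→1
  3 left: {8,9,10}→1
  4 left: {7,8,9,10}→1
  5 left: {6,7,8,9,10}→1
  6 left: {5,6,7,8,9,10}→1
  7 left: {2,5,6,7,8,9,10}→1  {4,5,6,7,8,9,10}→1
  8 left: {1,2,5,6,7,8,9,10}→1  {2,4,5,6,7,8,9,10}→2  {3,4,5,6,7,8,9,10}→1
  9 left: {1,2,4,5,6,7,8,9,10}→3  {2,3,4,5,6,7,8,9,10}→3
  placing 0:l first → 6 extensions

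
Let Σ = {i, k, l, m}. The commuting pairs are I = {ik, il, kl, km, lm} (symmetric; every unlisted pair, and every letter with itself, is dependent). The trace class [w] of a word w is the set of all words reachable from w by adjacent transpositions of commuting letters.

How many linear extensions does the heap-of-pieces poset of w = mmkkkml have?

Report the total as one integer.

piece 0:m — minimal
piece 1:m rests on {0:m}
piece 2:k — minimal
piece 3:k rests on {2:k}
piece 4:k rests on {3:k}
piece 5:m rests on {1:m}
piece 6:l — minimal
minimal pieces: {0:m, 2:k, 6:l}
ways to finish when only these pieces remain (= sum over removing one remaining piece with nothing left below it):
  1 left: {4}→1  {5}→1  {6}→1
  2 left: {1,5}→1  {3,4}→1  {4,5}→2  {4,6}→2  {5,6}→2
  3 left: {0,1,5}→1  {1,4,5}→3  {1,5,6}→3  {2,3,4}→1  {3,4,5}→3  {3,4,6}→3  {4,5,6}→6
  4 left: {0,1,4,5}→4  {0,1,5,6}→4  {1,3,4,5}→6  {1,4,5,6}→12  {2,3,4,5}→4  {2,3,4,6}→4  {3,4,5,6}→12
  5 left: {0,1,3,4,5}→10  {0,1,4,5,6}→20  {1,2,3,4,5}→10  {1,3,4,5,6}→30  {2,3,4,5,6}→20
  placing 0:m first → 60 extensions
  placing 2:k first → 60 extensions
  placing 6:l first → 20 extensions
total linear extensions = 140

140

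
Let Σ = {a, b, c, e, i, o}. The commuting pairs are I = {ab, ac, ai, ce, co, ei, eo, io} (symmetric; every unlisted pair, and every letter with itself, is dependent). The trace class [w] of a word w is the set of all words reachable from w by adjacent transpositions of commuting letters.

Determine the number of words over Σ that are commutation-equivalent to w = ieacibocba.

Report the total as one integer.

#0=i has no predecessor
#1=e has no predecessor
#2=a depends on [1:e]
#3=c depends on [0:i]
#4=i depends on [3:c]
#5=b depends on [1:e, 4:i]
#6=o depends on [2:a, 5:b]
#7=c depends on [5:b]
#8=b depends on [6:o, 7:c]
#9=a depends on [6:o]
sources: [0:i, 1:e]
N(rest) = Σ N(rest − s) over sources s of rest; N(one piece) = 1:
  size 1 → [8]=1  [9]=1
  size 2 → [7,8]=1  [8,9]=2
  size 3 → [6,8,9]=2  [7,8,9]=3
  size 4 → [2,6,8,9]=2  [6,7,8,9]=5
  size 5 → [2,6,7,8,9]=7  [5,6,7,8,9]=5
  size 6 → [2,5,6,7,8,9]=12  [4,5,6,7,8,9]=5
  size 7 → [1,2,5,6,7,8,9]=12  [2,4,5,6,7,8,9]=17  [3,4,5,6,7,8,9]=5
  size 8 → [0,3,4,5,6,7,8,9]=5  [1,2,4,5,6,7,8,9]=29  [2,3,4,5,6,7,8,9]=22
  first=0(i) contributes 51
  first=1(e) contributes 27
|[w]| = 78

78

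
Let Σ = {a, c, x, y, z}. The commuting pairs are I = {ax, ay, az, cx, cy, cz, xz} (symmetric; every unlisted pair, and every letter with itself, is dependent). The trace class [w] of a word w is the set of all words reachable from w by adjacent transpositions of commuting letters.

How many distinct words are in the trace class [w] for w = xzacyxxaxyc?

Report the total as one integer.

piece 0:x — minimal
piece 1:z — minimal
piece 2:a — minimal
piece 3:c rests on {2:a}
piece 4:y rests on {0:x, 1:z}
piece 5:x rests on {4:y}
piece 6:x rests on {5:x}
piece 7:a rests on {3:c}
piece 8:x rests on {6:x}
piece 9:y rests on {8:x}
piece 10:c rests on {7:a}
minimal pieces: {0:x, 1:z, 2:a}
ways to finish when only these pieces remain (= sum over removing one remaining piece with nothing left below it):
  1 left: {9}→1  {10}→1
  2 left: {7,10}→1  {8,9}→1  {9,10}→2
  3 left: {3,7,10}→1  {6,8,9}→1  {7,9,10}→3  {8,9,10}→3
  4 left: {2,3,7,10}→1  {3,7,9,10}→4  {5,6,8,9}→1  {6,8,9,10}→4  {7,8,9,10}→6
  5 left: {2,3,7,9,10}→5  {3,7,8,9,10}→10  {4,5,6,8,9}→1  {5,6,8,9,10}→5  {6,7,8,9,10}→10
  6 left: {0,4,5,6,8,9}→1  {1,4,5,6,8,9}→1  {2,3,7,8,9,10}→15  {3,6,7,8,9,10}→20  {4,5,6,8,9,10}→6  {5,6,7,8,9,10}→15
  7 left: {0,1,4,5,6,8,9}→2  {0,4,5,6,8,9,10}→7  {1,4,5,6,8,9,10}→7  {2,3,6,7,8,9,10}→35  {3,5,6,7,8,9,10}→35  {4,5,6,7,8,9,10}→21
  8 left: {0,1,4,5,6,8,9,10}→16  {0,4,5,6,7,8,9,10}→28  {1,4,5,6,7,8,9,10}→28  {2,3,5,6,7,8,9,10}→70  {3,4,5,6,7,8,9,10}→56
  9 left: {0,1,4,5,6,7,8,9,10}→72  {0,3,4,5,6,7,8,9,10}→84  {1,3,4,5,6,7,8,9,10}→84  {2,3,4,5,6,7,8,9,10}→126
  placing 0:x first → 210 extensions
  placing 1:z first → 210 extensions
  placing 2:a first → 240 extensions
total linear extensions = 660

660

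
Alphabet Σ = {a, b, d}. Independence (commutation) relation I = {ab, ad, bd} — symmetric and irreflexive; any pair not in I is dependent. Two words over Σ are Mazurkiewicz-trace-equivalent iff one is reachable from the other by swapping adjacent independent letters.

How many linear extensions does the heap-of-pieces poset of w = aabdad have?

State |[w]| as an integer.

drop 0:a onto floor
drop 1:a onto {0:a}
drop 2:b onto floor
drop 3:d onto floor
drop 4:a onto {1:a}
drop 5:d onto {3:d}
ground layer = {0:a, 2:b, 3:d}
drop-orders for the pieces not yet dropped (sum over which currently-grounded one goes next):
  1 to go: {2} 1  {4} 1  {5} 1
  2 to go: {1,4} 1  {2,4} 2  {2,5} 2  {3,5} 1  {4,5} 2
  3 to go: {0,1,4} 1  {1,2,4} 3  {1,4,5} 3  {2,3,5} 3  {2,4,5} 6  {3,4,5} 3
  4 to go: {0,1,2,4} 4  {0,1,4,5} 4  {1,2,4,5} 12  {1,3,4,5} 6  {2,3,4,5} 12
  if 0:a drops first: 30 orders
  if 2:b drops first: 10 orders
  if 3:d drops first: 20 orders
heap linearizations: 60

60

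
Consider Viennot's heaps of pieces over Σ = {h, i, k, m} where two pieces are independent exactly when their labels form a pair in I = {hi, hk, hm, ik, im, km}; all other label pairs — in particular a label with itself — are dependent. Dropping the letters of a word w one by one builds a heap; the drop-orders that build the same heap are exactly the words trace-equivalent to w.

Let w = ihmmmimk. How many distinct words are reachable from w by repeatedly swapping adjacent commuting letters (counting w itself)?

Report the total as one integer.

piece 0:i — minimal
piece 1:h — minimal
piece 2:m — minimal
piece 3:m rests on {2:m}
piece 4:m rests on {3:m}
piece 5:i rests on {0:i}
piece 6:m rests on {4:m}
piece 7:k — minimal
minimal pieces: {0:i, 1:h, 2:m, 7:k}
ways to finish when only these pieces remain (= sum over removing one remaining piece with nothing left below it):
  1 left: {1}→1  {5}→1  {6}→1  {7}→1
  2 left: {0,5}→1  {1,5}→2  {1,6}→2  {1,7}→2  {4,6}→1  {5,6}→2  {5,7}→2  {6,7}→2
  3 left: {0,1,5}→3  {0,5,6}→3  {0,5,7}→3  {1,4,6}→3  {1,5,6}→6  {1,5,7}→6  {1,6,7}→6  {3,4,6}→1  {4,5,6}→3  {4,6,7}→3  {5,6,7}→6
  4 left: {0,1,5,6}→12  {0,1,5,7}→12  {0,4,5,6}→6  {0,5,6,7}→12  {1,3,4,6}→4  {1,4,5,6}→12  {1,4,6,7}→12  {1,5,6,7}→24  {2,3,4,6}→1  {3,4,5,6}→4  {3,4,6,7}→4  {4,5,6,7}→12
  5 left: {0,1,4,5,6}→30  {0,1,5,6,7}→60  {0,3,4,5,6}→10  {0,4,5,6,7}→30  {1,2,3,4,6}→5  {1,3,4,5,6}→20  {1,3,4,6,7}→20  {1,4,5,6,7}→60  {2,3,4,5,6}→5  {2,3,4,6,7}→5  {3,4,5,6,7}→20
  6 left: {0,1,3,4,5,6}→60  {0,1,4,5,6,7}→180  {0,2,3,4,5,6}→15  {0,3,4,5,6,7}→60  {1,2,3,4,5,6}→30  {1,2,3,4,6,7}→30  {1,3,4,5,6,7}→120  {2,3,4,5,6,7}→30
  placing 0:i first → 210 extensions
  placing 1:h first → 105 extensions
  placing 2:m first → 420 extensions
  placing 7:k first → 105 extensions
total linear extensions = 840

840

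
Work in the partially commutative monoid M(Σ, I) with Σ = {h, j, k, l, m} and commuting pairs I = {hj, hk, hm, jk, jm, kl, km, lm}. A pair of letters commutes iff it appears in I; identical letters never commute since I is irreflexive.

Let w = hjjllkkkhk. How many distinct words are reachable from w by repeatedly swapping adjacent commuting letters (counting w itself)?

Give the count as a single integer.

630

drop 0:h onto floor
drop 1:j onto floor
drop 2:j onto {1:j}
drop 3:l onto {0:h, 2:j}
drop 4:l onto {3:l}
drop 5:k onto floor
drop 6:k onto {5:k}
drop 7:k onto {6:k}
drop 8:h onto {4:l}
drop 9:k onto {7:k}
ground layer = {0:h, 1:j, 5:k}
drop-orders for the pieces not yet dropped (sum over which currently-grounded one goes next):
  1 to go: {8} 1  {9} 1
  2 to go: {4,8} 1  {7,9} 1  {8,9} 2
  3 to go: {3,4,8} 1  {4,8,9} 3  {6,7,9} 1  {7,8,9} 3
  4 to go: {0,3,4,8} 1  {2,3,4,8} 1  {3,4,8,9} 4  {4,7,8,9} 6  {5,6,7,9} 1  {6,7,8,9} 4
  5 to go: {0,2,3,4,8} 2  {0,3,4,8,9} 5  {1,2,3,4,8} 1  {2,3,4,8,9} 5  {3,4,7,8,9} 10  {4,6,7,8,9} 10  {5,6,7,8,9} 5
  6 to go: {0,1,2,3,4,8} 3  {0,2,3,4,8,9} 12  {0,3,4,7,8,9} 15  {1,2,3,4,8,9} 6  {2,3,4,7,8,9} 15  {3,4,6,7,8,9} 20  {4,5,6,7,8,9} 15
  7 to go: {0,1,2,3,4,8,9} 21  {0,2,3,4,7,8,9} 42  {0,3,4,6,7,8,9} 35  {1,2,3,4,7,8,9} 21  {2,3,4,6,7,8,9} 35  {3,4,5,6,7,8,9} 35
  8 to go: {0,1,2,3,4,7,8,9} 84  {0,2,3,4,6,7,8,9} 112  {0,3,4,5,6,7,8,9} 70  {1,2,3,4,6,7,8,9} 56  {2,3,4,5,6,7,8,9} 70
  if 0:h drops first: 126 orders
  if 1:j drops first: 252 orders
  if 5:k drops first: 252 orders
heap linearizations: 630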